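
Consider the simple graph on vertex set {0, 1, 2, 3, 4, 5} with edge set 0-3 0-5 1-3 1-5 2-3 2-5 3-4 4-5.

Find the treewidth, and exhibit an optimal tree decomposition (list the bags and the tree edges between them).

Treewidth 2.
Bags: B1 = {1, 3, 5}  B2 = {2, 3, 5}  B3 = {0, 3, 5}  B4 = {3, 4, 5}
Tree: B1–B2, B2–B3, B3–B4

Each bag holds 3 vertices, so the decomposition has width 2, which upper-bounds the treewidth. For the lower bound, G contains the cycle 5–1–3–2–5, so G is not a forest; only forests have treewidth ≤ 1, hence tw(G) ≥ 2. Therefore the treewidth is 2.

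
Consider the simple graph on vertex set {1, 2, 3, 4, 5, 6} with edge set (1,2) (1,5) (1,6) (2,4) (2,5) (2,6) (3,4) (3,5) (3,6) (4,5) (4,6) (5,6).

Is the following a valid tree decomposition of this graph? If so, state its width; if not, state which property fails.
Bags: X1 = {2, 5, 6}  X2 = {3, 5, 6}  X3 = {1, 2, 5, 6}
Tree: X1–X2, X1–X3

A tree decomposition must satisfy three properties: every vertex lies in some bag; for every edge, both endpoints lie together in some bag; and for every vertex, the bags containing it form a connected subtree. Here vertex 4 appears in no bag, so the decomposition is invalid.

No — vertex 4 appears in no bag.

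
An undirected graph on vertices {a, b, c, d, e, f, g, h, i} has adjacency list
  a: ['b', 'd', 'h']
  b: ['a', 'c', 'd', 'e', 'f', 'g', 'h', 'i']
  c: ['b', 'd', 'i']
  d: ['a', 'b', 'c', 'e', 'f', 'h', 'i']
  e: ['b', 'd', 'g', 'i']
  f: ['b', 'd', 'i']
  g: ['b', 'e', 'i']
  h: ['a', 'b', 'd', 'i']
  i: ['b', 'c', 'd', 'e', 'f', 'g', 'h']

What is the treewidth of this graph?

3

A width-3 tree decomposition is:
Bags: B1 = {b, d, e, i}  B2 = {b, d, h, i}  B3 = {a, b, d, h}  B4 = {b, d, f, i}  B5 = {b, e, g, i}  B6 = {b, c, d, i}
Tree: B1–B2, B2–B3, B2–B4, B1–B5, B1–B6
Every bag has size at most 4, so the width is 4 − 1 = 3 and tw(G) ≤ 3. On the other hand G contains the 4-clique {a, b, d, h}. A clique must lie in a single bag of any decomposition, so no decomposition can have width below 3. Combining the bounds, tw(G) = 3.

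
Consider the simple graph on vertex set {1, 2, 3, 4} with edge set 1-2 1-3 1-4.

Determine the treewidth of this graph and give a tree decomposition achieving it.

Each bag holds 2 vertices, so the decomposition has width 1, which upper-bounds the treewidth. Any graph with an edge has treewidth ≥ 1, and G has the edge 1–3. Combining the bounds, tw(G) = 1.

Treewidth 1.
One such decomposition:
Bags: B1 = {1, 3}  B2 = {1, 2}  B3 = {1, 4}
Tree: B1–B2, B1–B3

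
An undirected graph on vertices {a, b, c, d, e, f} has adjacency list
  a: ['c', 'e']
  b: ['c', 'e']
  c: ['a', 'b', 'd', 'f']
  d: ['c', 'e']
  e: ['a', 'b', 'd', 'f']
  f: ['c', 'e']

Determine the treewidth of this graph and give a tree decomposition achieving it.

Each bag holds 3 vertices, so the decomposition has width 2, which upper-bounds the treewidth. Since a–e–d–c–a is a cycle in G, G is not acyclic. Forests are exactly the graphs of treewidth ≤ 1, so tw(G) ≥ 2. The upper and lower bounds meet at 2, so that is the treewidth.

Treewidth 2.
One optimal decomposition is:
Bags: B1 = {a, c, e}  B2 = {c, d, e}  B3 = {c, e, f}  B4 = {b, c, e}
Tree: B1–B2, B2–B3, B3–B4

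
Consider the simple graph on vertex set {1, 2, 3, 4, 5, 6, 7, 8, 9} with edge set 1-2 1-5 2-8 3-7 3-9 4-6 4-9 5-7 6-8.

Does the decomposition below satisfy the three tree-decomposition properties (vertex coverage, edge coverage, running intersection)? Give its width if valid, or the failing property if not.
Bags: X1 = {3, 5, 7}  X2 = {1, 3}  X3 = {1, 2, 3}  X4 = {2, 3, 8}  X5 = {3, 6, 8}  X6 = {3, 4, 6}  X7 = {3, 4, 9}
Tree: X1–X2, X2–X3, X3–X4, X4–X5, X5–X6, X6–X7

No — edge (5,1) lies in no bag.

A tree decomposition must satisfy three properties: every vertex lies in some bag; for every edge, both endpoints lie together in some bag; and for every vertex, the bags containing it form a connected subtree. Here edge (5,1) lies in no bag, so the decomposition is invalid.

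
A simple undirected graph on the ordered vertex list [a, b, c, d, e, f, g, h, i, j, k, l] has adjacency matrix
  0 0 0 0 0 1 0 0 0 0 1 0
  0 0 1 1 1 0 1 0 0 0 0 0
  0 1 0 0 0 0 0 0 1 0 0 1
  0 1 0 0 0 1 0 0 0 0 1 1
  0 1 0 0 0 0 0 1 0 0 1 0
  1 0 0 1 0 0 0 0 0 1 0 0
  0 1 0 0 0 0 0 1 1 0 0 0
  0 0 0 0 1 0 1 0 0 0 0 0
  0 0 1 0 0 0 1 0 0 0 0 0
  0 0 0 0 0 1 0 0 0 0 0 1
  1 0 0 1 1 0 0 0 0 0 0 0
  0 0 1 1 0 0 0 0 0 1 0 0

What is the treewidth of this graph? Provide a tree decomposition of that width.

Treewidth 3.
One optimal decomposition is:
Bags: B1 = {a, f, j, k}  B2 = {d, f, j, k}  B3 = {d, j, k, l}  B4 = {d, e, k, l}  B5 = {b, d, e, l}  B6 = {b, c, e, l}  B7 = {b, c, e, h}  B8 = {b, c, g, h}  B9 = {c, g, h, i}
Tree: B1–B2, B2–B3, B3–B4, B4–B5, B5–B6, B6–B7, B7–B8, B8–B9

Every bag has size at most 4, so the width is 4 − 1 = 3 and tw(G) ≤ 3. For the lower bound: the 4 vertex sets {a,f,j}, {k}, {d}, {b,c,e,l} are disjoint, each induces a connected subgraph, and every pair is joined by at least one edge of G. Contracting each set to a single vertex therefore yields K_{4} as a minor, and since treewidth is minor-monotone, tw(G) ≥ tw(K_{4}) = 3. The upper and lower bounds meet at 3, so that is the treewidth.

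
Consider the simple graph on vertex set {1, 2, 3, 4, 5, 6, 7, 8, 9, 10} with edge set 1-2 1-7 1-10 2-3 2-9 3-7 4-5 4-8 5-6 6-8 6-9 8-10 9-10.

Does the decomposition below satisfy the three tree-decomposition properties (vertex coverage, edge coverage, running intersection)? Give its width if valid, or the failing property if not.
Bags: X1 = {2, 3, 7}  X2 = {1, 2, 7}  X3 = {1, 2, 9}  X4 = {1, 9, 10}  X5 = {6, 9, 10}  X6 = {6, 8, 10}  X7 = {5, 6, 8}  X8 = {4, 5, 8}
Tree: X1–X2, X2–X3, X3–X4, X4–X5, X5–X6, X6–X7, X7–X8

Yes; width 2.

Every vertex of G appears in some bag (union = {1, 2, 3, 4, 5, 6, 7, 8, 9, 10}); every edge is covered by a bag; and for each vertex v the set of bags containing v is connected in the bag tree. The decomposition is therefore valid. The largest bag has 3 vertices, so the width is 2.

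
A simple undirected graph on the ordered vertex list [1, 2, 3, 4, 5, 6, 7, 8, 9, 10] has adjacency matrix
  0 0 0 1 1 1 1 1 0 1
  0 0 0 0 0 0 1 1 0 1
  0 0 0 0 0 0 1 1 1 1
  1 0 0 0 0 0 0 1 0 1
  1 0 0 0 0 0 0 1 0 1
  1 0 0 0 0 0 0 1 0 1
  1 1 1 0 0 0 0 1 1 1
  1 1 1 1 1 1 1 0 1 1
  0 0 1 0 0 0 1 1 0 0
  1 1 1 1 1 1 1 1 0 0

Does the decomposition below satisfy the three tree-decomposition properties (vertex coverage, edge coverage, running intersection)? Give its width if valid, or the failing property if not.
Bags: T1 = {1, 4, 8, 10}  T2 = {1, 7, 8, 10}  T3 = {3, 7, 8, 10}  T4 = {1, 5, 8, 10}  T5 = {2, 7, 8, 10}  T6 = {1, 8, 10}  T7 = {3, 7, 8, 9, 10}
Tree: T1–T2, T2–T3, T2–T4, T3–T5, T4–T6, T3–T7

A tree decomposition must satisfy three properties: every vertex lies in some bag; for every edge, both endpoints lie together in some bag; and for every vertex, the bags containing it form a connected subtree. Here vertex 6 appears in no bag, so the decomposition is invalid.

No — vertex 6 appears in no bag.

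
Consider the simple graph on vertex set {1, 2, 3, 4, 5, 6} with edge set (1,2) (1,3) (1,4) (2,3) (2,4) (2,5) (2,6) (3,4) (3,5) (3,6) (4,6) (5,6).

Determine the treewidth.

A width-3 tree decomposition is:
Bags: B1 = {2, 3, 4, 6}  B2 = {1, 2, 3, 4}  B3 = {2, 3, 5, 6}
Tree: B1–B2, B1–B3
Every bag has size at most 4, so the width is 4 − 1 = 3 and tw(G) ≤ 3. For the lower bound, the 4 vertices {1, 2, 3, 4} are pairwise adjacent, and any tree decomposition puts a clique entirely inside one bag — forcing width ≥ 3. Combining the bounds, tw(G) = 3.

3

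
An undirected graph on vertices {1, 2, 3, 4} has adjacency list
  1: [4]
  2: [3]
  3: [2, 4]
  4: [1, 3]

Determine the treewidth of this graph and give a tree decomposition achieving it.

Treewidth 1.
One such decomposition:
Bags: B1 = {3, 4}  B2 = {2, 3}  B3 = {1, 4}
Tree: B1–B2, B1–B3

Each bag holds 2 vertices, so the decomposition has width 1, which upper-bounds the treewidth. G has an edge, so its treewidth is at least 1. Therefore the treewidth is 1.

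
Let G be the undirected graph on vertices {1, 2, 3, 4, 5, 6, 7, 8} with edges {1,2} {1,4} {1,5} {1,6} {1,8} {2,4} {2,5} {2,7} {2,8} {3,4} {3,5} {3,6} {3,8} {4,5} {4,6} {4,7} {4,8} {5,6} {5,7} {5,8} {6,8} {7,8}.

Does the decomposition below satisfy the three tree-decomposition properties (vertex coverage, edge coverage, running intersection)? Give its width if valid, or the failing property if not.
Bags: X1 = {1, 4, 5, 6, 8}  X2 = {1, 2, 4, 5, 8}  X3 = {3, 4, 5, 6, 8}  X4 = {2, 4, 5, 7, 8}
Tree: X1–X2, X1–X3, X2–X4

Checking the three conditions: (i) the bags cover all of {1, 2, 3, 4, 5, 6, 7, 8}; (ii) for each edge, some bag contains both endpoints; (iii) the bags containing any fixed vertex form a subtree. All hold, so the decomposition is valid with width 5 − 1 = 4.

Yes; width 4.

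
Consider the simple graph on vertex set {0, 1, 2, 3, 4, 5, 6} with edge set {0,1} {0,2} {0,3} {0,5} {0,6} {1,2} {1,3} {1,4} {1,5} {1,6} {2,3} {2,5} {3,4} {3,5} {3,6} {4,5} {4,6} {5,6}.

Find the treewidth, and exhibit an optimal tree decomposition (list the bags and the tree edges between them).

The largest bag has 5 vertices, giving width 4; this decomposition certifies tw(G) ≤ 4. On the other hand G contains the 5-clique {0, 1, 2, 3, 5}. A clique must lie in a single bag of any decomposition, so no decomposition can have width below 4. Combining the bounds, tw(G) = 4.

Treewidth 4.
Bags: B1 = {0, 1, 3, 5, 6}  B2 = {0, 1, 2, 3, 5}  B3 = {1, 3, 4, 5, 6}
Tree: B1–B2, B1–B3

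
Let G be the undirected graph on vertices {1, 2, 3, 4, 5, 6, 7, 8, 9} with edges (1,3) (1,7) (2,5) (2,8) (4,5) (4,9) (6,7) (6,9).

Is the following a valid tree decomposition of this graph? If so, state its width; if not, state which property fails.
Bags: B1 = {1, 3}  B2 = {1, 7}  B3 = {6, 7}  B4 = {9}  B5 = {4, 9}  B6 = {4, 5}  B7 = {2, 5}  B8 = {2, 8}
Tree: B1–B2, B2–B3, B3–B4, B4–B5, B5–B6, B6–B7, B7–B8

No — edge (6,9) lies in no bag.

A tree decomposition must satisfy three properties: every vertex lies in some bag; for every edge, both endpoints lie together in some bag; and for every vertex, the bags containing it form a connected subtree. Here edge (6,9) lies in no bag, so the decomposition is invalid.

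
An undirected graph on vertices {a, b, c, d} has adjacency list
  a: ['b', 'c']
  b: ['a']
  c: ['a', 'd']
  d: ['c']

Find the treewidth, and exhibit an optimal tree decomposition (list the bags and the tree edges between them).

Treewidth 1.
One such decomposition:
Bags: B1 = {c, d}  B2 = {a, c}  B3 = {a, b}
Tree: B1–B2, B2–B3

Every bag has size at most 2, so the width is 2 − 1 = 1 and tw(G) ≤ 1. Any graph with an edge has treewidth ≥ 1, and G has the edge d–c. Combining the bounds, tw(G) = 1.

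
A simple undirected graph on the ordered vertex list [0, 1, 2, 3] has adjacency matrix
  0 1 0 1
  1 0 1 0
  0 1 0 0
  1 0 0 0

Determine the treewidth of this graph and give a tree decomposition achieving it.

Every bag has size at most 2, so the width is 2 − 1 = 1 and tw(G) ≤ 1. Since G has at least one edge (e.g. 2–1), it is not an edgeless graph, so tw(G) ≥ 1. Hence tw(G) = 1 exactly.

Treewidth 1.
One optimal decomposition is:
Bags: B1 = {1, 2}  B2 = {0, 1}  B3 = {0, 3}
Tree: B1–B2, B2–B3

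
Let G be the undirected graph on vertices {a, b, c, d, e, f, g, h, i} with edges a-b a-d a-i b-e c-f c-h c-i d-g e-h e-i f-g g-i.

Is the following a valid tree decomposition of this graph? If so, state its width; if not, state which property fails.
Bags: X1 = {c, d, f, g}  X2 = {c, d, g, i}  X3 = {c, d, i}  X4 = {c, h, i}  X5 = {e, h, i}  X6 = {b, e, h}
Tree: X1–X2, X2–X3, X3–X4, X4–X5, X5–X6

A tree decomposition must satisfy three properties: every vertex lies in some bag; for every edge, both endpoints lie together in some bag; and for every vertex, the bags containing it form a connected subtree. Here vertex a appears in no bag, so the decomposition is invalid.

No — vertex a appears in no bag.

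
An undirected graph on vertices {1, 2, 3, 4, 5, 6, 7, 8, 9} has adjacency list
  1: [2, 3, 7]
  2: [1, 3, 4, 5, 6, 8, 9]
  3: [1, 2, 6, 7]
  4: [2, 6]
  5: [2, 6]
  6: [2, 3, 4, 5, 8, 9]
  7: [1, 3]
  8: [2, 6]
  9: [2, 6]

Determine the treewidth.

2

A width-2 tree decomposition is:
Bags: B1 = {2, 4, 6}  B2 = {2, 3, 6}  B3 = {2, 6, 9}  B4 = {2, 6, 8}  B5 = {1, 2, 3}  B6 = {1, 3, 7}  B7 = {2, 5, 6}
Tree: B1–B2, B1–B3, B3–B4, B2–B5, B5–B6, B2–B7
Every bag has size at most 3, so the width is 3 − 1 = 2 and tw(G) ≤ 2. On the other hand G contains the 3-clique {1, 2, 3}. A clique must lie in a single bag of any decomposition, so no decomposition can have width below 2. The upper and lower bounds meet at 2, so that is the treewidth.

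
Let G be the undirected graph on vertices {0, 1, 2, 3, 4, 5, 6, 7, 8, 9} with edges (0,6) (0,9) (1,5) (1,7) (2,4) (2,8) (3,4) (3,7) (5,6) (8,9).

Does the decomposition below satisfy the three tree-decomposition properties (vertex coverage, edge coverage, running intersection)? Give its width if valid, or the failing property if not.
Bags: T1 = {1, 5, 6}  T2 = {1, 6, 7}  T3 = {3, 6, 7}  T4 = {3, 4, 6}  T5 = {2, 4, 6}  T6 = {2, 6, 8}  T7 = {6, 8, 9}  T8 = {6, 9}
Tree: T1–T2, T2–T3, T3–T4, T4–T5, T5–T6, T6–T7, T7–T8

No — vertex 0 appears in no bag.

A tree decomposition must satisfy three properties: every vertex lies in some bag; for every edge, both endpoints lie together in some bag; and for every vertex, the bags containing it form a connected subtree. Here vertex 0 appears in no bag, so the decomposition is invalid.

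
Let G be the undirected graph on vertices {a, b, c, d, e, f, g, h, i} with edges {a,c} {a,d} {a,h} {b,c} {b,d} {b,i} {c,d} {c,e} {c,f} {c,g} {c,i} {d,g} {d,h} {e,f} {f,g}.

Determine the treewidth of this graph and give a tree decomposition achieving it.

Every bag has size at most 3, so the width is 3 − 1 = 2 and tw(G) ≤ 2. For the lower bound, the 3 vertices {a, d, h} are pairwise adjacent, and any tree decomposition puts a clique entirely inside one bag — forcing width ≥ 2. Hence tw(G) = 2 exactly.

Treewidth 2.
One such decomposition:
Bags: B1 = {c, f, g}  B2 = {c, d, g}  B3 = {b, c, d}  B4 = {c, e, f}  B5 = {a, c, d}  B6 = {a, d, h}  B7 = {b, c, i}
Tree: B1–B2, B2–B3, B1–B4, B2–B5, B5–B6, B3–B7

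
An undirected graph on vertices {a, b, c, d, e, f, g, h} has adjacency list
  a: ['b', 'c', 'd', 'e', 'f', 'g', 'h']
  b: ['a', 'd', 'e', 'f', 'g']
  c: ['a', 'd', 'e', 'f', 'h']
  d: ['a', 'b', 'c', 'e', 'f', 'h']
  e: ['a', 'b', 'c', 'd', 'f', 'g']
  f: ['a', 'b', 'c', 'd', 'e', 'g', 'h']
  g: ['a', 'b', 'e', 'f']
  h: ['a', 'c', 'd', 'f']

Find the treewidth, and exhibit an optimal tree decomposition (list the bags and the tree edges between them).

Every bag has size at most 5, so the width is 5 − 1 = 4 and tw(G) ≤ 4. On the other hand G contains the 5-clique {a, c, d, e, f}. A clique must lie in a single bag of any decomposition, so no decomposition can have width below 4. The upper and lower bounds meet at 4, so that is the treewidth.

Treewidth 4.
One optimal decomposition is:
Bags: B1 = {a, b, d, e, f}  B2 = {a, b, e, f, g}  B3 = {a, c, d, e, f}  B4 = {a, c, d, f, h}
Tree: B1–B2, B1–B3, B3–B4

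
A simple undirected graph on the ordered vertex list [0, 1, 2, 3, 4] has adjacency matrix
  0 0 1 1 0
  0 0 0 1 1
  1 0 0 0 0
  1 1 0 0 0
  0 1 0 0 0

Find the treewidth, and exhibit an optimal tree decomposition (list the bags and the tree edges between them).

Each bag holds 2 vertices, so the decomposition has width 1, which upper-bounds the treewidth. Any graph with an edge has treewidth ≥ 1, and G has the edge 2–0. Hence tw(G) = 1 exactly.

Treewidth 1.
One such decomposition:
Bags: B1 = {0, 2}  B2 = {0, 3}  B3 = {1, 3}  B4 = {1, 4}
Tree: B1–B2, B2–B3, B3–B4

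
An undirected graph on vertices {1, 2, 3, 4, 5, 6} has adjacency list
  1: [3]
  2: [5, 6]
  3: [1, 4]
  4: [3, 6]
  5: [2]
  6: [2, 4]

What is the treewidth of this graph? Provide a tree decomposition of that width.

Every bag has size at most 2, so the width is 2 − 1 = 1 and tw(G) ≤ 1. G has an edge, so its treewidth is at least 1. Therefore the treewidth is 1.

Treewidth 1.
One optimal decomposition is:
Bags: B1 = {1, 3}  B2 = {3, 4}  B3 = {4, 6}  B4 = {2, 6}  B5 = {2, 5}
Tree: B1–B2, B2–B3, B3–B4, B4–B5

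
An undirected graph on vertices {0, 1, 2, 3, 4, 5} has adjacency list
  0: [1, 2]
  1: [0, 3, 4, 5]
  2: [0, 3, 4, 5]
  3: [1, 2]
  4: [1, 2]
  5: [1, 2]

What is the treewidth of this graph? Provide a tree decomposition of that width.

Treewidth 2.
One optimal decomposition is:
Bags: B1 = {0, 1, 2}  B2 = {1, 2, 3}  B3 = {1, 2, 5}  B4 = {1, 2, 4}
Tree: B1–B2, B2–B3, B3–B4

The largest bag has 3 vertices, giving width 2; this decomposition certifies tw(G) ≤ 2. Since 0–1–3–2–0 is a cycle in G, G is not acyclic. Forests are exactly the graphs of treewidth ≤ 1, so tw(G) ≥ 2. Combining the bounds, tw(G) = 2.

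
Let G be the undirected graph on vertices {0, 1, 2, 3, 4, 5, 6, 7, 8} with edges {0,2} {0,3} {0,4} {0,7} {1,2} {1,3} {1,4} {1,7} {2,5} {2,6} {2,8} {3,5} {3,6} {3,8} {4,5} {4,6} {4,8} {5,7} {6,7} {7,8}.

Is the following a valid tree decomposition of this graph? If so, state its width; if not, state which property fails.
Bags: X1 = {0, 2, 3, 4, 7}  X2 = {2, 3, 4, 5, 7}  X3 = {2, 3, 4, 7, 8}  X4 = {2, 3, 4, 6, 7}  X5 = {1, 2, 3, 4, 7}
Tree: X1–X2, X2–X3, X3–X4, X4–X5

Every vertex of G appears in some bag (union = {0, 1, 2, 3, 4, 5, 6, 7, 8}); every edge is covered by a bag; and for each vertex v the set of bags containing v is connected in the bag tree. The decomposition is therefore valid. The largest bag has 5 vertices, so the width is 4.

Yes; width 4.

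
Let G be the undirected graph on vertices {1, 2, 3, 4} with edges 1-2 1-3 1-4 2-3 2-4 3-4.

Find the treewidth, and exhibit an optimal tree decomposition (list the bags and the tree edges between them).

Treewidth 3.
Bags: B1 = {1, 2, 3, 4}
Tree: (single bag)

With just one bag of size 4, the width is 4 − 1 = 3, so tw(G) ≤ 3. On the other hand G contains the 4-clique {1, 2, 3, 4}. A clique must lie in a single bag of any decomposition, so no decomposition can have width below 3. The upper and lower bounds meet at 3, so that is the treewidth.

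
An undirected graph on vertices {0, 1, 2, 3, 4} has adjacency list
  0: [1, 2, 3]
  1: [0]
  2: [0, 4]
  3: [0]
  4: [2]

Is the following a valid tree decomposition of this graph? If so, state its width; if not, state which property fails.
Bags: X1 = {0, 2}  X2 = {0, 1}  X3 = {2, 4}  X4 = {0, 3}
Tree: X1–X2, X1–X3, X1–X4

Yes; width 1.

Vertex coverage: the bags together contain {0, 1, 2, 3, 4}, the full vertex set. Edge coverage: each edge of G has both endpoints in at least one bag. Running intersection: for every vertex, the bags containing it form a connected subtree. All three properties hold, so this is a valid tree decomposition of width max|bag| − 1 = 1, and hence tw(G) ≤ 1.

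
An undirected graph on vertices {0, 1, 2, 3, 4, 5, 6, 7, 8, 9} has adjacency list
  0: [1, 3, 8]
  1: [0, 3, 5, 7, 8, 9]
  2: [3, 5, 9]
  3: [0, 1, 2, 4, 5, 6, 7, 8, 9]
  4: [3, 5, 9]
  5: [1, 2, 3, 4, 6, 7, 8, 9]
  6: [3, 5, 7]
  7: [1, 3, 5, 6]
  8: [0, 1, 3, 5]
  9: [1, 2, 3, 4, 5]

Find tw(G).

A width-3 tree decomposition is:
Bags: B1 = {1, 3, 5, 7}  B2 = {1, 3, 5, 8}  B3 = {1, 3, 5, 9}  B4 = {0, 1, 3, 8}  B5 = {3, 5, 6, 7}  B6 = {3, 4, 5, 9}  B7 = {2, 3, 5, 9}
Tree: B1–B2, B2–B3, B2–B4, B1–B5, B3–B6, B6–B7
Every bag has size at most 4, so the width is 4 − 1 = 3 and tw(G) ≤ 3. Conversely, {0, 1, 3, 8} is a clique of size 4, and the vertices of any clique must share a bag in every tree decomposition; so some bag has ≥ 4 vertices and tw(G) ≥ 3. The upper and lower bounds meet at 3, so that is the treewidth.

3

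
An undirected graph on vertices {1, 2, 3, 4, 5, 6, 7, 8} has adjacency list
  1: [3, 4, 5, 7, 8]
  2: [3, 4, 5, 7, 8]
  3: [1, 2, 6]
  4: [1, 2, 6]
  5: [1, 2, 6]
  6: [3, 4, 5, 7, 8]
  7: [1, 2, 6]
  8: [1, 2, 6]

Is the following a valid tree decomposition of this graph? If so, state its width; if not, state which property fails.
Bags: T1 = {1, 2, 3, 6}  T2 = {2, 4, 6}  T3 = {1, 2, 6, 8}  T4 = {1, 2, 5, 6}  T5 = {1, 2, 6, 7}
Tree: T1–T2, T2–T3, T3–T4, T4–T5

A tree decomposition must satisfy three properties: every vertex lies in some bag; for every edge, both endpoints lie together in some bag; and for every vertex, the bags containing it form a connected subtree. Here edge (1,4) lies in no bag, so the decomposition is invalid.

No — edge (1,4) lies in no bag.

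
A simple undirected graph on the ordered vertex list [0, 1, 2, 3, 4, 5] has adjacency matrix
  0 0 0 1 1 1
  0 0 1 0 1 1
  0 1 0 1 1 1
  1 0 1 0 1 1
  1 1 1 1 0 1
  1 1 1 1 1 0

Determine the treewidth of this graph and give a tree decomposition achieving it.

Treewidth 3.
One optimal decomposition is:
Bags: B1 = {2, 3, 4, 5}  B2 = {0, 3, 4, 5}  B3 = {1, 2, 4, 5}
Tree: B1–B2, B1–B3

Each bag holds 4 vertices, so the decomposition has width 3, which upper-bounds the treewidth. For the lower bound, the 4 vertices {0, 3, 4, 5} are pairwise adjacent, and any tree decomposition puts a clique entirely inside one bag — forcing width ≥ 3. Combining the bounds, tw(G) = 3.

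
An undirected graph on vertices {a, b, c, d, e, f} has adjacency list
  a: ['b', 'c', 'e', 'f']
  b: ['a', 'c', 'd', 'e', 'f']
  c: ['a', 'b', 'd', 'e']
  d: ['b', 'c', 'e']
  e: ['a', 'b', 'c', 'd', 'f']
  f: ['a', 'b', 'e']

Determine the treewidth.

3

A width-3 tree decomposition is:
Bags: B1 = {b, c, d, e}  B2 = {a, b, c, e}  B3 = {a, b, e, f}
Tree: B1–B2, B2–B3
Each bag holds 4 vertices, so the decomposition has width 3, which upper-bounds the treewidth. Conversely, {b, c, d, e} is a clique of size 4, and the vertices of any clique must share a bag in every tree decomposition; so some bag has ≥ 4 vertices and tw(G) ≥ 3. Therefore the treewidth is 3.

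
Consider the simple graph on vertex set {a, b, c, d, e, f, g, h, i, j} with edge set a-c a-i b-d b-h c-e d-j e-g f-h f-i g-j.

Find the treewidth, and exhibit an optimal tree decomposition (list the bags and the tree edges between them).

Treewidth 2.
Bags: B1 = {f, h, i}  B2 = {a, h, i}  B3 = {a, c, h}  B4 = {c, e, h}  B5 = {e, g, h}  B6 = {g, h, j}  B7 = {d, h, j}  B8 = {b, d, h}
Tree: B1–B2, B2–B3, B3–B4, B4–B5, B5–B6, B6–B7, B7–B8

Every bag has size at most 3, so the width is 3 − 1 = 2 and tw(G) ≤ 2. The edges h–f–i–a–c–e–g–j–d–b–h form a cycle, so G is not a tree and its treewidth is at least 2. Therefore the treewidth is 2.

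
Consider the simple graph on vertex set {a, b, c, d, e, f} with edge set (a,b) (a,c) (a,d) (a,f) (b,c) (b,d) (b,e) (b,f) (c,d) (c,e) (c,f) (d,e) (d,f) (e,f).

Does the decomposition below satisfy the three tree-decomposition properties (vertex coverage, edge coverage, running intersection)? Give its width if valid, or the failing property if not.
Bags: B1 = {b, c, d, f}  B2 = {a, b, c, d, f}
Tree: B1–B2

No — vertex e appears in no bag.

A tree decomposition must satisfy three properties: every vertex lies in some bag; for every edge, both endpoints lie together in some bag; and for every vertex, the bags containing it form a connected subtree. Here vertex e appears in no bag, so the decomposition is invalid.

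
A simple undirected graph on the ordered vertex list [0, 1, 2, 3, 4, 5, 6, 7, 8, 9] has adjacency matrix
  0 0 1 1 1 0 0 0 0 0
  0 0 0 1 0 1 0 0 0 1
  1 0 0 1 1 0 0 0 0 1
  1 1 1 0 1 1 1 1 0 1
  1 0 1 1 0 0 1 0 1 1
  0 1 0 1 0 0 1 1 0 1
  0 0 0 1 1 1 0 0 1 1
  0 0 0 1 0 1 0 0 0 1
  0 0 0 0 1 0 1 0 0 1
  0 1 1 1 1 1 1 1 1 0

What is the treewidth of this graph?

A width-3 tree decomposition is:
Bags: B1 = {2, 3, 4, 9}  B2 = {3, 4, 6, 9}  B3 = {3, 5, 6, 9}  B4 = {1, 3, 5, 9}  B5 = {4, 6, 8, 9}  B6 = {0, 2, 3, 4}  B7 = {3, 5, 7, 9}
Tree: B1–B2, B2–B3, B3–B4, B2–B5, B1–B6, B3–B7
Every bag has size at most 4, so the width is 4 − 1 = 3 and tw(G) ≤ 3. For the lower bound, the 4 vertices {4, 6, 8, 9} are pairwise adjacent, and any tree decomposition puts a clique entirely inside one bag — forcing width ≥ 3. Combining the bounds, tw(G) = 3.

3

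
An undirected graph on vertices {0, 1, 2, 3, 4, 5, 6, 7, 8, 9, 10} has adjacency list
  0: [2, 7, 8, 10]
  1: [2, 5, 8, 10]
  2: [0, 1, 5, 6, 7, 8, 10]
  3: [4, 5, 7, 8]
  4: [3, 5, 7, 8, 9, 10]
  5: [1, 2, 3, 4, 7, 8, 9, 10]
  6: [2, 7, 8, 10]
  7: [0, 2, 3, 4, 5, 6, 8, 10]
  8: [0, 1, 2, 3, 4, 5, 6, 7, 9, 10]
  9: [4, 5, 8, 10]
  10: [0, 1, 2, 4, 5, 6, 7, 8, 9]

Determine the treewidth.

4

A width-4 tree decomposition is:
Bags: B1 = {2, 5, 7, 8, 10}  B2 = {4, 5, 7, 8, 10}  B3 = {2, 6, 7, 8, 10}  B4 = {0, 2, 7, 8, 10}  B5 = {4, 5, 8, 9, 10}  B6 = {3, 4, 5, 7, 8}  B7 = {1, 2, 5, 8, 10}
Tree: B1–B2, B1–B3, B1–B4, B2–B5, B2–B6, B1–B7
Every bag has size at most 5, so the width is 5 − 1 = 4 and tw(G) ≤ 4. Conversely, {4, 5, 8, 9, 10} is a clique of size 5, and the vertices of any clique must share a bag in every tree decomposition; so some bag has ≥ 5 vertices and tw(G) ≥ 4. Hence tw(G) = 4 exactly.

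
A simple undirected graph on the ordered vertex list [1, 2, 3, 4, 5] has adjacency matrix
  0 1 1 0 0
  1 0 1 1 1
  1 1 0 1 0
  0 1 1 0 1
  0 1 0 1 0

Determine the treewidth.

A width-2 tree decomposition is:
Bags: B1 = {2, 3, 4}  B2 = {2, 4, 5}  B3 = {1, 2, 3}
Tree: B1–B2, B1–B3
Every bag has size at most 3, so the width is 3 − 1 = 2 and tw(G) ≤ 2. Conversely, {1, 2, 3} is a clique of size 3, and the vertices of any clique must share a bag in every tree decomposition; so some bag has ≥ 3 vertices and tw(G) ≥ 2. Therefore the treewidth is 2.

2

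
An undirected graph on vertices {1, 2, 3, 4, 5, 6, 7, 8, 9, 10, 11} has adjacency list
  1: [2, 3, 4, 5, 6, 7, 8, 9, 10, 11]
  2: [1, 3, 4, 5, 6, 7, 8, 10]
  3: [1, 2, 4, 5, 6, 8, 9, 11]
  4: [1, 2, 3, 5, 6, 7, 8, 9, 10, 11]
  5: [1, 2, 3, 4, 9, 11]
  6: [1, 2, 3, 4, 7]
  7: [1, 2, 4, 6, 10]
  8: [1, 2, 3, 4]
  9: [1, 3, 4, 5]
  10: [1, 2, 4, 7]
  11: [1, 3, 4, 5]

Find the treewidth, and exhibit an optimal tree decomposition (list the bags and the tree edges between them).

Treewidth 4.
One such decomposition:
Bags: B1 = {1, 2, 3, 4, 6}  B2 = {1, 2, 4, 6, 7}  B3 = {1, 2, 3, 4, 8}  B4 = {1, 2, 4, 7, 10}  B5 = {1, 2, 3, 4, 5}  B6 = {1, 3, 4, 5, 9}  B7 = {1, 3, 4, 5, 11}
Tree: B1–B2, B1–B3, B2–B4, B3–B5, B5–B6, B6–B7

Each bag holds 5 vertices, so the decomposition has width 4, which upper-bounds the treewidth. On the other hand G contains the 5-clique {1, 3, 4, 5, 9}. A clique must lie in a single bag of any decomposition, so no decomposition can have width below 4. Combining the bounds, tw(G) = 4.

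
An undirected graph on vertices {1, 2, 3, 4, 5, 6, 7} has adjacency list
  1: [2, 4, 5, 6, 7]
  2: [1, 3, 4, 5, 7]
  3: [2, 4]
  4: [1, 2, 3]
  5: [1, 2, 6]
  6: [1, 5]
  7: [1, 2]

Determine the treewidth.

A width-2 tree decomposition is:
Bags: B1 = {1, 2, 7}  B2 = {1, 2, 4}  B3 = {2, 3, 4}  B4 = {1, 2, 5}  B5 = {1, 5, 6}
Tree: B1–B2, B2–B3, B1–B4, B4–B5
The largest bag has 3 vertices, giving width 2; this decomposition certifies tw(G) ≤ 2. For the lower bound, the 3 vertices {1, 2, 4} are pairwise adjacent, and any tree decomposition puts a clique entirely inside one bag — forcing width ≥ 2. Hence tw(G) = 2 exactly.

2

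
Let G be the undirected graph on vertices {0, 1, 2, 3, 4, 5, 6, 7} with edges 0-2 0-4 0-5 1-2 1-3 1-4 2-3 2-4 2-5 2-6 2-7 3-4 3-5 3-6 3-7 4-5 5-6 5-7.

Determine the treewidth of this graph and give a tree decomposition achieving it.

Treewidth 3.
One optimal decomposition is:
Bags: B1 = {2, 3, 4, 5}  B2 = {2, 3, 5, 6}  B3 = {1, 2, 3, 4}  B4 = {2, 3, 5, 7}  B5 = {0, 2, 4, 5}
Tree: B1–B2, B1–B3, B2–B4, B1–B5

Each bag holds 4 vertices, so the decomposition has width 3, which upper-bounds the treewidth. On the other hand G contains the 4-clique {0, 2, 4, 5}. A clique must lie in a single bag of any decomposition, so no decomposition can have width below 3. Therefore the treewidth is 3.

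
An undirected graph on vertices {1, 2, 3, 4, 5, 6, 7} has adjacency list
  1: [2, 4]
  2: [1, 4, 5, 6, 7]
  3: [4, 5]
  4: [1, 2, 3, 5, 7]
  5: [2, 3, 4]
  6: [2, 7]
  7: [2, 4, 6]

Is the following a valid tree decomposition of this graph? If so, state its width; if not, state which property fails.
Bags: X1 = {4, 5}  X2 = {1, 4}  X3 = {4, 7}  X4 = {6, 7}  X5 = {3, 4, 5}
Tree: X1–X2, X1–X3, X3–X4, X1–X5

No — vertex 2 appears in no bag.

A tree decomposition must satisfy three properties: every vertex lies in some bag; for every edge, both endpoints lie together in some bag; and for every vertex, the bags containing it form a connected subtree. Here vertex 2 appears in no bag, so the decomposition is invalid.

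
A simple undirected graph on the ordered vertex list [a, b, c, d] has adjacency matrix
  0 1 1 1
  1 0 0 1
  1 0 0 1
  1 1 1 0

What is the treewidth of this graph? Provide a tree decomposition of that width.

Treewidth 2.
One optimal decomposition is:
Bags: B1 = {a, b, d}  B2 = {a, c, d}
Tree: B1–B2

Each bag holds 3 vertices, so the decomposition has width 2, which upper-bounds the treewidth. For the lower bound, the 3 vertices {a, c, d} are pairwise adjacent, and any tree decomposition puts a clique entirely inside one bag — forcing width ≥ 2. Combining the bounds, tw(G) = 2.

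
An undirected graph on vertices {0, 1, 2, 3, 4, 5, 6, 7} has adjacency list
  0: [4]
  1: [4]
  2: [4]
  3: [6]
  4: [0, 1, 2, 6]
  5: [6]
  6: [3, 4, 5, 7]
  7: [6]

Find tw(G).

A width-1 tree decomposition is:
Bags: B1 = {6, 7}  B2 = {5, 6}  B3 = {4, 6}  B4 = {0, 4}  B5 = {3, 6}  B6 = {2, 4}  B7 = {1, 4}
Tree: B1–B2, B2–B3, B3–B4, B1–B5, B4–B6, B3–B7
The largest bag has 2 vertices, giving width 1; this decomposition certifies tw(G) ≤ 1. Any graph with an edge has treewidth ≥ 1, and G has the edge 6–7. The upper and lower bounds meet at 1, so that is the treewidth.

1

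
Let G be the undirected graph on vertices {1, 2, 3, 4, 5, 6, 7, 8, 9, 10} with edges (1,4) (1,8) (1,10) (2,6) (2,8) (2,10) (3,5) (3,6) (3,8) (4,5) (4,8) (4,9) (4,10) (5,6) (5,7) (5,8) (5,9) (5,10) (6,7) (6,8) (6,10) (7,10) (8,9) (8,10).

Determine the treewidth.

3

A width-3 tree decomposition is:
Bags: B1 = {3, 5, 6, 8}  B2 = {5, 6, 8, 10}  B3 = {4, 5, 8, 10}  B4 = {1, 4, 8, 10}  B5 = {5, 6, 7, 10}  B6 = {4, 5, 8, 9}  B7 = {2, 6, 8, 10}
Tree: B1–B2, B2–B3, B3–B4, B2–B5, B3–B6, B2–B7
The largest bag has 4 vertices, giving width 3; this decomposition certifies tw(G) ≤ 3. On the other hand G contains the 4-clique {1, 4, 8, 10}. A clique must lie in a single bag of any decomposition, so no decomposition can have width below 3. Combining the bounds, tw(G) = 3.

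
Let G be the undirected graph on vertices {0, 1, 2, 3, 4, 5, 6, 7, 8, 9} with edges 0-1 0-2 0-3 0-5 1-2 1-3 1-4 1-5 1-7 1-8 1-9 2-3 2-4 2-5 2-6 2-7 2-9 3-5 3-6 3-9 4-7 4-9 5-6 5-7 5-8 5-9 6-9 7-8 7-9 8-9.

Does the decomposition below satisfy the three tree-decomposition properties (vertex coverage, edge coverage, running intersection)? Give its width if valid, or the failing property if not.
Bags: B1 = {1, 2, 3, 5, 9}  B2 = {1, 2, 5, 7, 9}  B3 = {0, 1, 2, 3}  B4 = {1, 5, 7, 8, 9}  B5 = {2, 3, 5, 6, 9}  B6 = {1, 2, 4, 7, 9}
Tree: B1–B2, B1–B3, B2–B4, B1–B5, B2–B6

A tree decomposition must satisfy three properties: every vertex lies in some bag; for every edge, both endpoints lie together in some bag; and for every vertex, the bags containing it form a connected subtree. Here edge (5,0) lies in no bag, so the decomposition is invalid.

No — edge (5,0) lies in no bag.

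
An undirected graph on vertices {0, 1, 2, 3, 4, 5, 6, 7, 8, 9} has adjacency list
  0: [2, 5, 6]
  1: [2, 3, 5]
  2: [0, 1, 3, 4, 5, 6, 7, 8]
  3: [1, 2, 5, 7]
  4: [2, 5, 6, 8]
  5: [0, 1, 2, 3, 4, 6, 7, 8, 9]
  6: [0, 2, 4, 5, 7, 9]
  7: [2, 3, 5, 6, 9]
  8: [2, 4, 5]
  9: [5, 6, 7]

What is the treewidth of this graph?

A width-3 tree decomposition is:
Bags: B1 = {2, 4, 5, 6}  B2 = {2, 4, 5, 8}  B3 = {2, 5, 6, 7}  B4 = {2, 3, 5, 7}  B5 = {0, 2, 5, 6}  B6 = {5, 6, 7, 9}  B7 = {1, 2, 3, 5}
Tree: B1–B2, B1–B3, B3–B4, B1–B5, B3–B6, B4–B7
The largest bag has 4 vertices, giving width 3; this decomposition certifies tw(G) ≤ 3. On the other hand G contains the 4-clique {5, 6, 7, 9}. A clique must lie in a single bag of any decomposition, so no decomposition can have width below 3. Hence tw(G) = 3 exactly.

3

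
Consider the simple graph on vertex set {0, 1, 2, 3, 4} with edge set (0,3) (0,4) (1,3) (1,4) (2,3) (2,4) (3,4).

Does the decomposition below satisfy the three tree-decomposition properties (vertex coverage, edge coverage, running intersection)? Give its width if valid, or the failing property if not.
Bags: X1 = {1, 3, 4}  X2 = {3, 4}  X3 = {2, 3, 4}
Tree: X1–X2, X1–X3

No — vertex 0 appears in no bag.

A tree decomposition must satisfy three properties: every vertex lies in some bag; for every edge, both endpoints lie together in some bag; and for every vertex, the bags containing it form a connected subtree. Here vertex 0 appears in no bag, so the decomposition is invalid.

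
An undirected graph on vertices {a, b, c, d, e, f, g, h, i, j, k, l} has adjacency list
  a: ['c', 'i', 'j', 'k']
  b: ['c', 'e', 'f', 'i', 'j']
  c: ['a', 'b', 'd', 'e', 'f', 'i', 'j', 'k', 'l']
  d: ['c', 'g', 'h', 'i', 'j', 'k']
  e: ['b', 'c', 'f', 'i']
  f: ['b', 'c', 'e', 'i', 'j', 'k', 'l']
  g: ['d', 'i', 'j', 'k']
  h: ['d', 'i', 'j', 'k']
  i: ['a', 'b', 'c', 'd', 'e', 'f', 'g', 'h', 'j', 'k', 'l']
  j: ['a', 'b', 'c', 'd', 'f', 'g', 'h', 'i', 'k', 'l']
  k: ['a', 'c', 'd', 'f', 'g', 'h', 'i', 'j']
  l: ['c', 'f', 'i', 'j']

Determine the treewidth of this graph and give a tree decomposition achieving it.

Treewidth 4.
Bags: B1 = {a, c, i, j, k}  B2 = {c, f, i, j, k}  B3 = {b, c, f, i, j}  B4 = {c, f, i, j, l}  B5 = {c, d, i, j, k}  B6 = {b, c, e, f, i}  B7 = {d, g, i, j, k}  B8 = {d, h, i, j, k}
Tree: B1–B2, B2–B3, B3–B4, B1–B5, B3–B6, B5–B7, B7–B8

The largest bag has 5 vertices, giving width 4; this decomposition certifies tw(G) ≤ 4. For the lower bound, the 5 vertices {c, f, i, j, l} are pairwise adjacent, and any tree decomposition puts a clique entirely inside one bag — forcing width ≥ 4. Combining the bounds, tw(G) = 4.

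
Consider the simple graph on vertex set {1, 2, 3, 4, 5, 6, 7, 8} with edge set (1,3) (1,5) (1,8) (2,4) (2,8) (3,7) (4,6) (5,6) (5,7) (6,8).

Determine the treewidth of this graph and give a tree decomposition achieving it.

Treewidth 2.
One such decomposition:
Bags: B1 = {1, 3, 7}  B2 = {1, 5, 7}  B3 = {1, 5, 8}  B4 = {5, 6, 8}  B5 = {2, 6, 8}  B6 = {2, 4, 6}
Tree: B1–B2, B2–B3, B3–B4, B4–B5, B5–B6

Every bag has size at most 3, so the width is 3 − 1 = 2 and tw(G) ≤ 2. The edges 3–7–5–1–3 form a cycle, so G is not a tree and its treewidth is at least 2. Combining the bounds, tw(G) = 2.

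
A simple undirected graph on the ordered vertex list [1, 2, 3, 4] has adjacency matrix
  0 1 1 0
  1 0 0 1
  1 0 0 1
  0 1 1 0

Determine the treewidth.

2

A width-2 tree decomposition is:
Bags: B1 = {2, 3, 4}  B2 = {1, 2, 3}
Tree: B1–B2
Every bag has size at most 3, so the width is 3 − 1 = 2 and tw(G) ≤ 2. Since 3–4–2–1–3 is a cycle in G, G is not acyclic. Forests are exactly the graphs of treewidth ≤ 1, so tw(G) ≥ 2. Therefore the treewidth is 2.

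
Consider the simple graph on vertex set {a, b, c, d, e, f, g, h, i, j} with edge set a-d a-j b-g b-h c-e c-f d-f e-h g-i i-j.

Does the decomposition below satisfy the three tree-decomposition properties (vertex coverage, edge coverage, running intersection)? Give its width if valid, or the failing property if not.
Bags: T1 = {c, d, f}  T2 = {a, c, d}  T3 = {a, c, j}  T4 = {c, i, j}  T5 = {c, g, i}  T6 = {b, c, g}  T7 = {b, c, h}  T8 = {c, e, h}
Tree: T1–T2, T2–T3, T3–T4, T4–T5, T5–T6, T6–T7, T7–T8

Vertex coverage: the bags together contain {a, b, c, d, e, f, g, h, i, j}, the full vertex set. Edge coverage: each edge of G has both endpoints in at least one bag. Running intersection: for every vertex, the bags containing it form a connected subtree. All three properties hold, so this is a valid tree decomposition of width max|bag| − 1 = 2, and hence tw(G) ≤ 2.

Yes; width 2.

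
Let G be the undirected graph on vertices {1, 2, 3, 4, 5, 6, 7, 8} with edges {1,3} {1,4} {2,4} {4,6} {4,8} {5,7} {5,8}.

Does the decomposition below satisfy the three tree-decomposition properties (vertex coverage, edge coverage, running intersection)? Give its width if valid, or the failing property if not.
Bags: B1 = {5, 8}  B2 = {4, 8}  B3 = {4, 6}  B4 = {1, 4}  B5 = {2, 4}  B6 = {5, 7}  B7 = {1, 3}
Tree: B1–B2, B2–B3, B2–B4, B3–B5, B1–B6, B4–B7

Yes; width 1.

Checking the three conditions: (i) the bags cover all of {1, 2, 3, 4, 5, 6, 7, 8}; (ii) for each edge, some bag contains both endpoints; (iii) the bags containing any fixed vertex form a subtree. All hold, so the decomposition is valid with width 2 − 1 = 1.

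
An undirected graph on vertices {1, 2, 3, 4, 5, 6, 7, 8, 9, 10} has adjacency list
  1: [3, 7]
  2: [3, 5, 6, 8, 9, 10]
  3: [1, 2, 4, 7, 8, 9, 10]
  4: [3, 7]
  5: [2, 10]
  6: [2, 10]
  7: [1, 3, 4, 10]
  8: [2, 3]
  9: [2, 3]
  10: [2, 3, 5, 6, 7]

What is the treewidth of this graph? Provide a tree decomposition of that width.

Treewidth 2.
Bags: B1 = {2, 3, 10}  B2 = {2, 3, 9}  B3 = {3, 7, 10}  B4 = {1, 3, 7}  B5 = {2, 5, 10}  B6 = {3, 4, 7}  B7 = {2, 3, 8}  B8 = {2, 6, 10}
Tree: B1–B2, B1–B3, B3–B4, B1–B5, B3–B6, B1–B7, B1–B8

The largest bag has 3 vertices, giving width 2; this decomposition certifies tw(G) ≤ 2. For the lower bound, the 3 vertices {1, 3, 7} are pairwise adjacent, and any tree decomposition puts a clique entirely inside one bag — forcing width ≥ 2. Therefore the treewidth is 2.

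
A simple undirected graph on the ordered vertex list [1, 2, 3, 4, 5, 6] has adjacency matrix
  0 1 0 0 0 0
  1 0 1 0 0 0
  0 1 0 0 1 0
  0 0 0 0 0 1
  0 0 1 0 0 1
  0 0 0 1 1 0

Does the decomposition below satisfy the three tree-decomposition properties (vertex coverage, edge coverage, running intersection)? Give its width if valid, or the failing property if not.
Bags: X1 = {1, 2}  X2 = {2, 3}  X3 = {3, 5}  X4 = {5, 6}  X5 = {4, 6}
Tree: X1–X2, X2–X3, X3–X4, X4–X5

Yes; width 1.

Every vertex of G appears in some bag (union = {1, 2, 3, 4, 5, 6}); every edge is covered by a bag; and for each vertex v the set of bags containing v is connected in the bag tree. The decomposition is therefore valid. The largest bag has 2 vertices, so the width is 1.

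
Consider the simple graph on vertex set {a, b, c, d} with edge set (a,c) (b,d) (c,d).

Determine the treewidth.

1

A width-1 tree decomposition is:
Bags: B1 = {b, d}  B2 = {c, d}  B3 = {a, c}
Tree: B1–B2, B2–B3
The largest bag has 2 vertices, giving width 1; this decomposition certifies tw(G) ≤ 1. G has an edge, so its treewidth is at least 1. Therefore the treewidth is 1.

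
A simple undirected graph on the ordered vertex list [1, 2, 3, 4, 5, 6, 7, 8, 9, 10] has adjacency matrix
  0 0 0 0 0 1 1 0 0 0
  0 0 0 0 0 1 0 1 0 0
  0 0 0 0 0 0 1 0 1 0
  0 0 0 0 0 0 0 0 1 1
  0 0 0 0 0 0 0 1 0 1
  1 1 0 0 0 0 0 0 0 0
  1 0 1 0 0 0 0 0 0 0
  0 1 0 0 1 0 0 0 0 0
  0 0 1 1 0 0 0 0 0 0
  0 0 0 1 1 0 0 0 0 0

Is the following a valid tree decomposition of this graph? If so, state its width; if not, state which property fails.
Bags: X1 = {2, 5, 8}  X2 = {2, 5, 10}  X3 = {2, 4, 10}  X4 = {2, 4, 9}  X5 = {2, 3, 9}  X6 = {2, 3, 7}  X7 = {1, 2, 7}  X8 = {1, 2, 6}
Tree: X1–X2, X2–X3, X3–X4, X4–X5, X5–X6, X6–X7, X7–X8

Yes; width 2.

Checking the three conditions: (i) the bags cover all of {1, 2, 3, 4, 5, 6, 7, 8, 9, 10}; (ii) for each edge, some bag contains both endpoints; (iii) the bags containing any fixed vertex form a subtree. All hold, so the decomposition is valid with width 3 − 1 = 2.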